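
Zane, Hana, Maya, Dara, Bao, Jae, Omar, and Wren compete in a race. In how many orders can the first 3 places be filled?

336

This is an ordered selection of 3 from 8: P(8,3).
That gives 8 × 7 × 6 = 336.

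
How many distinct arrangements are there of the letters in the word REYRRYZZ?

1680

Letter multiplicities in REYRRYZZ: E×1, R×3, Y×2, Z×2.
The number of distinct arrangements is 8!/(3!·2!·2!) = 40320/24 = 1680.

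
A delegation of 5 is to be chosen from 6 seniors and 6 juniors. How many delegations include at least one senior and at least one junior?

780

With no constraint there are C(12,5) = 792 possible selections.
Subtract selections that omit an entire group: no seniors → C(6,5) = 6; no juniors → C(6,5) = 6.
Both groups omitted at once is impossible, so 792 − 12 = 780.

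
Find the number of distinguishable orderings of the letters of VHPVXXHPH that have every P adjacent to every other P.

1680

Treat the 2 copies of P as a single block. The multiset to arrange is then {PP, H, H, H, V, V, X, X}, 8 items in all.
That gives (8)!/(3!·2!·2!) = 1680 arrangements.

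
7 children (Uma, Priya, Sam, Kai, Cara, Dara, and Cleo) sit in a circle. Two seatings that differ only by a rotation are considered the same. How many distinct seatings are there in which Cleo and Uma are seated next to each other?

240

Glue Cleo and Uma into a block (2 internal orders). Seating 6 units around a circle gives (5)! arrangements.
So 2 × (5)! = 2 × 120 = 240.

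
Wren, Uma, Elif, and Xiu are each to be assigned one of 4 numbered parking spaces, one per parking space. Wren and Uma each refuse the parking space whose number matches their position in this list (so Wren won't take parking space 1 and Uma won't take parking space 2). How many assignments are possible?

14

Let Aᵢ (for i ∈ {1, 2}) be the placements that put person i in their forbidden parking space. Any j of these fix j positions, leaving (4−j)! ways to fill the rest, and there are C(2,j) ways to pick which j.
By inclusion–exclusion, the number of valid placements is Σ_{j=0}^{2} (−1)^j C(2,j)·(4−j)!.
Computing: 24 − 12 + 2 = 14.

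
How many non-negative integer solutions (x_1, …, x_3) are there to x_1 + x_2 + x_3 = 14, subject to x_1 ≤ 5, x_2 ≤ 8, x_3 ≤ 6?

21

Without the upper bounds there are C(16,2) = 120 ways to split 14 among 3 variables.
Subtract solutions that violate a single cap (substitute x_i' = x_i − (cap_i+1)): x_1 ≥ 6 gives C(10,2) = 45; x_2 ≥ 9 gives C(7,2) = 21; x_3 ≥ 7 gives C(9,2) = 36. Together 102.
Add back pairs where two caps are both exceeded: 0 + 3 + 0 = 3.
By inclusion–exclusion the count is 120 − 102 + 3 = 21.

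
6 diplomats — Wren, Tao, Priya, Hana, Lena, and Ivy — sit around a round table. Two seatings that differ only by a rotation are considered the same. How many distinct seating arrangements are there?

120

Around a circle, 6 distinct people have 6!/6 = (5)! = 120 rotationally distinct seatings.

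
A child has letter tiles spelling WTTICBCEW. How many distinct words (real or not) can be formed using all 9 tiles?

Letter multiplicities in WTTICBCEW: B×1, C×2, E×1, I×1, T×2, W×2.
So there are 9! / (2!·2!·2!) = 45360 distinguishable arrangements.

45360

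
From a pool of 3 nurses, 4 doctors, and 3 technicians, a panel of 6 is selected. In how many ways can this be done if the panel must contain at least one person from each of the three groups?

With no constraint there are C(10,6) = 210 possible selections.
Subtract selections that omit an entire group: no nurses → C(7,6) = 7; no doctors → C(6,6) = 1; no technicians → C(7,6) = 7.
Add back selections omitting two groups (i.e. drawn from a single group): C(3,6) + C(4,6) + C(3,6) = 0.
By inclusion–exclusion: 210 − 15 + 0 = 195.

195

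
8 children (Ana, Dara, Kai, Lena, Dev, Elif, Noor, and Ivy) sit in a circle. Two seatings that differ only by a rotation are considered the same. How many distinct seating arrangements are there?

Seat Ana anywhere (absorbing the rotational symmetry), then permute the other 7: (7)! = 5040.

5040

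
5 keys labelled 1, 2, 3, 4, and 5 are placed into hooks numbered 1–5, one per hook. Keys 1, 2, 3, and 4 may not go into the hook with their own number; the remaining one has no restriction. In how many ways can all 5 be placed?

53

Let Aᵢ (for 1 ≤ i ≤ 4) be the placements that put key i in its forbidden hook. Any j of these fix j positions, leaving (5−j)! ways to fill the rest, and there are C(4,j) ways to pick which j.
By inclusion–exclusion, the number of valid placements is Σ_{j=0}^{4} (−1)^j C(4,j)·(5−j)!.
Computing: 120 − 96 + 36 − 8 + 1 = 53.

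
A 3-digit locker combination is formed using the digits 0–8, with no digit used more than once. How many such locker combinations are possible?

504

Choose and order 3 of the 9 symbols: the first digit has 9 options, the next 8, then 7.
That product is 9 × 8 × 7 = 504.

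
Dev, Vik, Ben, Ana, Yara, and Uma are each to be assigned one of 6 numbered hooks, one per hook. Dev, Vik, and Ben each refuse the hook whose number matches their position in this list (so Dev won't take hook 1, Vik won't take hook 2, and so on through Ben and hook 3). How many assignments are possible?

426

Let Aᵢ (for i ∈ {1, 2, 3}) be the placements that put person i in their forbidden hook. Any j of these fix j positions, leaving (6−j)! ways to fill the rest, and there are C(3,j) ways to pick which j.
By inclusion–exclusion, the number of valid placements is Σ_{j=0}^{3} (−1)^j C(3,j)·(6−j)!.
Computing: 720 − 360 + 72 − 6 = 426.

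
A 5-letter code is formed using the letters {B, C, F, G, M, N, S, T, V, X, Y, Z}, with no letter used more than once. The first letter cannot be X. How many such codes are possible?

The first letter has 12−1 = 11 choices (anything except X).
The remaining 4 letters are filled from the other 11 symbols without repetition: 11 × 10 × 9 × 8 = 7920.
Total: 11 × 7920 = 87120.

87120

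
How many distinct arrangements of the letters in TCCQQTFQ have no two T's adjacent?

Total arrangements of TCCQQTFQ: 8!/(3!·2!·2!) = 1680.
Arrangements with the T's together: treat TT as one letter, giving (7)!/(3!·2!) = 420.
Hence 1680 − 420 = 1260.

1260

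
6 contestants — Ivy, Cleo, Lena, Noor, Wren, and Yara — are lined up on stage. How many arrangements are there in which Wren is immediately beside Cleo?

240

Glue Wren and Cleo into one block (2 internal orders), leaving 5 units to arrange in a row.
That gives 2 × 5! = 2 × 120 = 240.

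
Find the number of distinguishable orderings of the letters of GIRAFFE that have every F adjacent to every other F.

720

Treat the 2 copies of F as a single block. The multiset to arrange is then {FF, A, E, G, I, R}, 6 items in all.
All 6 items are distinct, so there are (6)! = 720 arrangements.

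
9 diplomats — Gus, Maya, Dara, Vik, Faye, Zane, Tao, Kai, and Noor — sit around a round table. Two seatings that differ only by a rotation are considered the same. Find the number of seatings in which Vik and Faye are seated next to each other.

Treat {Vik, Faye} as one unit (2 internal orders) and seat the resulting 8 units around the table: (7)! circular arrangements.
So 2 × (7)! = 2 × 5040 = 10080.

10080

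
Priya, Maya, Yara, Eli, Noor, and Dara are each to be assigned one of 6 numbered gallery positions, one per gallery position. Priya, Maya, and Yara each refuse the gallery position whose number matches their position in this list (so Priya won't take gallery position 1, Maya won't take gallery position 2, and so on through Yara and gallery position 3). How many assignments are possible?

Let Aᵢ (for i ∈ {1, 2, 3}) be the placements that put person i in their forbidden gallery position. Any j of these fix j positions, leaving (6−j)! ways to fill the rest, and there are C(3,j) ways to pick which j.
By inclusion–exclusion, the number of valid placements is Σ_{j=0}^{3} (−1)^j C(3,j)·(6−j)!.
Computing: 720 − 360 + 72 − 6 = 426.

426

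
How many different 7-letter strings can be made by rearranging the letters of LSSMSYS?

210

Letter multiplicities in LSSMSYS: L×1, M×1, S×4, Y×1.
So there are 7! / (4!) = 210 distinguishable arrangements.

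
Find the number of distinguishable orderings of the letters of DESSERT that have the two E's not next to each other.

900

There are 7!/(2!·2!) = 1260 arrangements of DESSERT in total.
Arrangements with the E's together: treat EE as one letter, giving (6)!/(2!) = 360.
Subtracting, 1260 − 360 = 900 arrangements keep the E's apart.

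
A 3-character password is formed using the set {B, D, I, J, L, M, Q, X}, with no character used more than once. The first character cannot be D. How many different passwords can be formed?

294

The first character has 8−1 = 7 choices (anything except D).
The remaining 2 characters are filled from the other 7 symbols without repetition: 7 × 6 = 42.
Total: 7 × 42 = 294.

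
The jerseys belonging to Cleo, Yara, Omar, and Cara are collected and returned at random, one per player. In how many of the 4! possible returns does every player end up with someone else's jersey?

This is the derangement count D_4: permutations of 4 items with no fixed point.
By inclusion–exclusion this is Σ_{j=0}^{4} (−1)^j C(4,j)·(4−j)!.
Computing: 24 − 24 + 12 − 4 + 1 = 9.

9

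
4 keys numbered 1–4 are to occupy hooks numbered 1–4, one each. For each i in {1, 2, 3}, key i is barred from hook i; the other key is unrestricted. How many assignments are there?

Let Aᵢ (for i ∈ {1, 2, 3}) be the placements that put key i in its forbidden hook. Any j of these fix j positions, leaving (4−j)! ways to fill the rest, and there are C(3,j) ways to pick which j.
By inclusion–exclusion, the number of valid placements is Σ_{j=0}^{3} (−1)^j C(3,j)·(4−j)!.
Computing: 24 − 18 + 6 − 1 = 11.

11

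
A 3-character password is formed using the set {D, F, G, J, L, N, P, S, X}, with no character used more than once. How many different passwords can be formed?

Choose and order 3 of the 9 symbols: the first character has 9 options, the next 8, then 7.
That product is 9 × 8 × 7 = 504.

504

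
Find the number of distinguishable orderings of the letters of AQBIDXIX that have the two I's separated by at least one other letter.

There are 8!/(2!·2!) = 10080 arrangements of AQBIDXIX in total.
If the two I's are adjacent, glue them into one block, leaving 7 items to arrange: (7)!/(2!) = 2520 ways.
Subtracting, 10080 − 2520 = 7560 arrangements keep the I's apart.

7560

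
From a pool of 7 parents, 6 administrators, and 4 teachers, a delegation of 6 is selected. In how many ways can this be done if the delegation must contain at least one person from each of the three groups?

Unrestricted: C(17,6) = 12376 ways to pick any 6 of the 17.
Selections missing a whole group: no parents → C(10,6) = 210; no administrators → C(11,6) = 462; no teachers → C(13,6) = 1716.
Add back selections omitting two groups (i.e. drawn from a single group): C(7,6) + C(6,6) + C(4,6) = 8.
By inclusion–exclusion: 12376 − 2388 + 8 = 9996.

9996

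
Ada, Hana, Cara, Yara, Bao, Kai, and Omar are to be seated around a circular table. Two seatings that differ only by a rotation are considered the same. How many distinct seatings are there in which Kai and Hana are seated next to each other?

Treat {Kai, Hana} as one unit (2 internal orders) and seat the resulting 6 units around the table: (5)! circular arrangements.
So 2 × (5)! = 2 × 120 = 240.

240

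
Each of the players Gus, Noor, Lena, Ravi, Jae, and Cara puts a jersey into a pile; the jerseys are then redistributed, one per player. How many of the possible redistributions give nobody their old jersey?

265

This is the derangement count D_6: permutations of 6 items with no fixed point.
By inclusion–exclusion this is Σ_{j=0}^{6} (−1)^j C(6,j)·(6−j)!.
Computing: 720 − 720 + 360 − 120 + 30 − 6 + 1 = 265.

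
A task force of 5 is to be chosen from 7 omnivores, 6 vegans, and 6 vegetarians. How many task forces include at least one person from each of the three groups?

8295

Total 5-person selections from all 19: C(19,5) = 11628.
Subtract selections that omit an entire group: no omnivores → C(12,5) = 792; no vegans → C(13,5) = 1287; no vegetarians → C(13,5) = 1287.
Add back selections omitting two groups (i.e. drawn from a single group): C(7,5) + C(6,5) + C(6,5) = 33.
By inclusion–exclusion: 11628 − 3366 + 33 = 8295.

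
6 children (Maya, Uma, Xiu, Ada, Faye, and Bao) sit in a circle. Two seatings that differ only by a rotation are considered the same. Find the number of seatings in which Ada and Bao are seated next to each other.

Glue Ada and Bao into a block (2 internal orders). Seating 5 units around a circle gives (4)! arrangements.
So 2 × (4)! = 2 × 24 = 48.

48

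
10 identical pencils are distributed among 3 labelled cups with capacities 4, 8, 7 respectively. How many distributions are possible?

36

Without the upper bounds there are C(12,2) = 66 ways to split 10 among 3 cups.
Subtract solutions that violate a single cap (substitute x_i' = x_i − (cap_i+1)): x_1 ≥ 5 gives C(7,2) = 21; x_2 ≥ 9 gives C(3,2) = 3; x_3 ≥ 8 gives C(4,2) = 6. Together 30.
No two caps can be exceeded simultaneously, so the pair terms are all 0.
By inclusion–exclusion the count is 66 − 30 + 0 = 36.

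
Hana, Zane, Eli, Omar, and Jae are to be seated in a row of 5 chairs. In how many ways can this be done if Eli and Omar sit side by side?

Glue Eli and Omar into one block (2 internal orders), leaving 4 units to arrange in a row.
So the count is 2·(4)! = 48.

48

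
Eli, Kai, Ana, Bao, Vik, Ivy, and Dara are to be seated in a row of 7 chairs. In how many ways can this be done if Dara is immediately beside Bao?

Glue Dara and Bao into one block (2 internal orders), leaving 6 units to arrange in a row.
So the count is 2·(6)! = 1440.

1440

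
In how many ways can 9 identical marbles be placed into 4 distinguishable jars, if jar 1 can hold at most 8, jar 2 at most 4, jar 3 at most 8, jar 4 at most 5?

163

Ignoring the caps, the number of non-negative solutions to x_1+…+x_4 = 9 is C(12,3) = 220.
Subtract solutions that violate a single cap (substitute x_i' = x_i − (cap_i+1)): x_1 ≥ 9 gives C(3,3) = 1; x_2 ≥ 5 gives C(7,3) = 35; x_3 ≥ 9 gives C(3,3) = 1; x_4 ≥ 6 gives C(6,3) = 20. Together 57.
No two caps can be exceeded simultaneously, so the pair terms are all 0.
By inclusion–exclusion the count is 220 − 57 + 0 = 163.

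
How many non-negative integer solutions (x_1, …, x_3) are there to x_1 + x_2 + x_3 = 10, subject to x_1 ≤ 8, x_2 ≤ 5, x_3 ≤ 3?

Without the upper bounds there are C(12,2) = 66 ways to split 10 among 3 variables.
Subtract solutions that violate a single cap (substitute x_i' = x_i − (cap_i+1)): x_1 ≥ 9 gives C(3,2) = 3; x_2 ≥ 6 gives C(6,2) = 15; x_3 ≥ 4 gives C(8,2) = 28. Together 46.
Add back pairs where two caps are both exceeded: 0 + 0 + 1 = 1.
By inclusion–exclusion the count is 66 − 46 + 1 = 21.

21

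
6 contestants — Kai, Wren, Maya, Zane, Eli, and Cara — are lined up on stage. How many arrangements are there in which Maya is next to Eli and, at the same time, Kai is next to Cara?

Treat {Maya,Eli} as one block (2 orders) and {Kai,Cara} as another (2 orders).
That leaves 4 units to arrange: 2 × 2 × 4! = 4 × 24 = 96.

96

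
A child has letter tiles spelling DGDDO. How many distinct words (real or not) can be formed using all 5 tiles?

DGDDO has 5 letters with D appearing 3 times.
So there are 5! / (3!) = 20 distinguishable arrangements.

20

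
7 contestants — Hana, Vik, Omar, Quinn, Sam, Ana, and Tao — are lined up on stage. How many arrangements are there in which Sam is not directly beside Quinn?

3600

There are 7! = 5040 arrangements in all. If Sam and Quinn are adjacent, merging them into one block gives 2·(6)! = 1440 arrangements.
So 5040 − 1440 = 3600 arrangements keep them apart.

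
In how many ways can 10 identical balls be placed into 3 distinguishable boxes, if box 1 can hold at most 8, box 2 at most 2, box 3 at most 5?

15

Ignoring the caps, the number of non-negative solutions to x_1+…+x_3 = 10 is C(12,2) = 66.
Subtract solutions that violate a single cap (substitute x_i' = x_i − (cap_i+1)): x_1 ≥ 9 gives C(3,2) = 3; x_2 ≥ 3 gives C(9,2) = 36; x_3 ≥ 6 gives C(6,2) = 15. Together 54.
Add back pairs where two caps are both exceeded: 0 + 0 + 3 = 3.
By inclusion–exclusion the count is 66 − 54 + 3 = 15.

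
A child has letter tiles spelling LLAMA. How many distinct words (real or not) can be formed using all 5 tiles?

LLAMA has 5 letters with A appearing twice and L appearing twice.
The number of distinct arrangements is 5!/(2!·2!) = 120/4 = 30.

30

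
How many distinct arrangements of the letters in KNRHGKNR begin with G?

630

Fix G in the first position and arrange the remaining 7 letters.
Those 7 letters have K appearing twice, N appearing twice, and R appearing twice, giving (7)!/(2!·2!·2!) = 630.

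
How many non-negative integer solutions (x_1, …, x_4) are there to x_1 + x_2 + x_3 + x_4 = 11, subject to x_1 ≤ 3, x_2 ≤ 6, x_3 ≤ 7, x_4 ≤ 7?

Without the upper bounds there are C(14,3) = 364 ways to split 11 among 4 variables.
Subtract solutions that violate a single cap (substitute x_i' = x_i − (cap_i+1)): x_1 ≥ 4 gives C(10,3) = 120; x_2 ≥ 7 gives C(7,3) = 35; x_3 ≥ 8 gives C(6,3) = 20; x_4 ≥ 8 gives C(6,3) = 20. Together 195.
Add back pairs where two caps are both exceeded: 1 + 0 + 0 + 0 + 0 + 0 = 1.
By inclusion–exclusion the count is 364 − 195 + 1 = 170.

170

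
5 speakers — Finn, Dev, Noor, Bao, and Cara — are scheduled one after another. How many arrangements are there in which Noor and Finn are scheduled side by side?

48

Place the 3 others and the Noor-Finn pair as 4 objects in a line; the pair has 2 internal arrangements.
So the count is 2·(4)! = 48.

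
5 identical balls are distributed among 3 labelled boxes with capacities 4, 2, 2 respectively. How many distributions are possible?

By stars and bars, unrestricted non-negative solutions to x_1+…+x_3 = 5 number C(5+2,2) = 21.
Subtract solutions that violate a single cap (substitute x_i' = x_i − (cap_i+1)): x_1 ≥ 5 gives C(2,2) = 1; x_2 ≥ 3 gives C(4,2) = 6; x_3 ≥ 3 gives C(4,2) = 6. Together 13.
No two caps can be exceeded simultaneously, so the pair terms are all 0.
By inclusion–exclusion the count is 21 − 13 + 0 = 8.

8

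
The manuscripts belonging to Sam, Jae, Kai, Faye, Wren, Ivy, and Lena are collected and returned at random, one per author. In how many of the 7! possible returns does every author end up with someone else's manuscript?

1854

Let Aᵢ be the assignments in which author i gets their own manuscript. We want the size of the complement of A₁∪…∪A_7.
By inclusion–exclusion this is Σ_{j=0}^{7} (−1)^j C(7,j)·(7−j)!.
Computing: 5040 − 5040 + 2520 − 840 + 210 − 42 + 7 − 1 = 1854.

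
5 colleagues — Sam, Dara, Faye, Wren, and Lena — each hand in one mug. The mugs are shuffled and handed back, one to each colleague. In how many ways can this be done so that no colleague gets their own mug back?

44

This is the derangement count D_5: permutations of 5 items with no fixed point.
By inclusion–exclusion this is Σ_{j=0}^{5} (−1)^j C(5,j)·(5−j)!.
Computing: 120 − 120 + 60 − 20 + 5 − 1 = 44.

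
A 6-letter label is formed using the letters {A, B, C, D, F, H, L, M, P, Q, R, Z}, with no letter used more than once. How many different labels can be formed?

This is a permutation of 6 out of 12: P(12,6) = 12!/6!.
That product is 12 × 11 × 10 × 9 × 8 × 7 = 665280.

665280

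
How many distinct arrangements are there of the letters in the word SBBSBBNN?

420

SBBSBBNN has 8 letters with B appearing 4 times, N appearing twice, and S appearing twice.
So there are 8! / (4!·2!·2!) = 420 distinguishable arrangements.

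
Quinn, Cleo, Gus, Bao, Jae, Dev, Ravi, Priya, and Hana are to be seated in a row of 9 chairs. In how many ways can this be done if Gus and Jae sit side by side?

Treat {Gus, Jae} as a single unit. There are 8 units to order, and the pair itself can be ordered 2 ways.
That gives 2 × 8! = 2 × 40320 = 80640.

80640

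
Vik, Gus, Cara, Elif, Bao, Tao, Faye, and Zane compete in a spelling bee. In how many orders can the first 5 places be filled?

This is an ordered selection of 5 from 8: P(8,5).
That gives 8 × 7 × 6 × 5 × 4 = 6720.

6720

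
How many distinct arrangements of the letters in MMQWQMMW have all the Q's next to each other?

105

Treat the 2 copies of Q as a single block. The multiset to arrange is then {QQ, M, M, M, M, W, W}, 7 items in all.
That gives (7)!/(4!·2!) = 105 arrangements.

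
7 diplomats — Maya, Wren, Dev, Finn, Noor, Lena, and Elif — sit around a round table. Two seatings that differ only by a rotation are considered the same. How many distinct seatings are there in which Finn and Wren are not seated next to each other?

480

Without the restriction there are (6)! = 720 seatings.
Seatings with Finn beside Wren: treat them as a block with 2 internal orders, giving 2 × (5)! = 240.
Subtracting, 720 − 240 = 480.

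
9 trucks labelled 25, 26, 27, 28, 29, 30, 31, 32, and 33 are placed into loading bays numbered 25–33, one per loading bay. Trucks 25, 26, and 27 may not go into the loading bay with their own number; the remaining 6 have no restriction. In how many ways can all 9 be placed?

Let Aᵢ (for i ∈ {25, 26, 27}) be the placements that put truck i in its forbidden loading bay. Any j of these fix j positions, leaving (9−j)! ways to fill the rest, and there are C(3,j) ways to pick which j.
By inclusion–exclusion, the number of valid placements is Σ_{j=0}^{3} (−1)^j C(3,j)·(9−j)!.
Computing: 362880 − 120960 + 15120 − 720 = 256320.

256320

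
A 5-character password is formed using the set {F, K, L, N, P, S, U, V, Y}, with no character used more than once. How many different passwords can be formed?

15120

With no repetition, fill the 5 characters in order: 9 choices, then 8, down to 5.
9 × 8 × 7 × 6 × 5 = 15120.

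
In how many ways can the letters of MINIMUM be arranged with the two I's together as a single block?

Treat the 2 copies of I as a single block. The multiset to arrange is then {II, M, M, M, N, U}, 6 items in all.
That gives (6)!/(3!) = 120 arrangements.

120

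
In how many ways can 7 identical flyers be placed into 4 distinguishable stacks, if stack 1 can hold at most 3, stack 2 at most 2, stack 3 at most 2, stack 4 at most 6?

35

Ignoring the caps, the number of non-negative solutions to x_1+…+x_4 = 7 is C(10,3) = 120.
Subtract solutions that violate a single cap (substitute x_i' = x_i − (cap_i+1)): x_1 ≥ 4 gives C(6,3) = 20; x_2 ≥ 3 gives C(7,3) = 35; x_3 ≥ 3 gives C(7,3) = 35; x_4 ≥ 7 gives C(3,3) = 1. Together 91.
Add back pairs where two caps are both exceeded: 1 + 1 + 0 + 4 + 0 + 0 = 6.
By inclusion–exclusion the count is 120 − 91 + 6 = 35.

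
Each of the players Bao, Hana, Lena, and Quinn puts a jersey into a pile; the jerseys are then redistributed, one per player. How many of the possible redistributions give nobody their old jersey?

Count assignments avoiding every fixed point. For any j of the 4 players fixed to their old jersey, the other 4−j can be arranged in (4−j)! ways.
By inclusion–exclusion this is Σ_{j=0}^{4} (−1)^j C(4,j)·(4−j)!.
Computing: 24 − 24 + 12 − 4 + 1 = 9.

9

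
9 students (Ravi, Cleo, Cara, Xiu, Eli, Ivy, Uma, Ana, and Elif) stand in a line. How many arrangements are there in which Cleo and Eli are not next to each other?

282240

Of the 9! = 362880 arrangements, those with Cleo and Eli adjacent number 2 × 8! = 80640 (treat the pair as a block with 2 internal orders).
Complementary counting: 362880 − 80640 = 282240.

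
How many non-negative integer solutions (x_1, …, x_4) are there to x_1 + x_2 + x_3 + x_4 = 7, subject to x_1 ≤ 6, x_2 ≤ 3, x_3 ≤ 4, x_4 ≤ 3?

Without the upper bounds there are C(10,3) = 120 ways to split 7 among 4 variables.
Subtract solutions that violate a single cap (substitute x_i' = x_i − (cap_i+1)): x_1 ≥ 7 gives C(3,3) = 1; x_2 ≥ 4 gives C(6,3) = 20; x_3 ≥ 5 gives C(5,3) = 10; x_4 ≥ 4 gives C(6,3) = 20. Together 51.
No two caps can be exceeded simultaneously, so the pair terms are all 0.
By inclusion–exclusion the count is 120 − 51 + 0 = 69.

69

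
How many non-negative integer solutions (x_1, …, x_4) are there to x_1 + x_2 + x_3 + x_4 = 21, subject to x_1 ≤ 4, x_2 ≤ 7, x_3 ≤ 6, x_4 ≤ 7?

Ignoring the caps, the number of non-negative solutions to x_1+…+x_4 = 21 is C(24,3) = 2024.
Subtract solutions that violate a single cap (substitute x_i' = x_i − (cap_i+1)): x_1 ≥ 5 gives C(19,3) = 969; x_2 ≥ 8 gives C(16,3) = 560; x_3 ≥ 7 gives C(17,3) = 680; x_4 ≥ 8 gives C(16,3) = 560. Together 2769.
Add back pairs where two caps are both exceeded: 165 + 220 + 165 + 84 + 56 + 84 = 774.
Subtract triples: 4 + 1 + 4 + 0 = 9.
By inclusion–exclusion the count is 2024 − 2769 + 774 − 9 = 20.

20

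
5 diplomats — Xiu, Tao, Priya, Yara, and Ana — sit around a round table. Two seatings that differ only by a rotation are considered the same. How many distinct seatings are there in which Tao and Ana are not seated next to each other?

12

All circular seatings of 5 people number (4)! = 24.
Those with Tao next to Ana: fuse the pair into one unit and seat 4 units around a circle — 2·(3)! = 12.
Subtracting, 24 − 12 = 12.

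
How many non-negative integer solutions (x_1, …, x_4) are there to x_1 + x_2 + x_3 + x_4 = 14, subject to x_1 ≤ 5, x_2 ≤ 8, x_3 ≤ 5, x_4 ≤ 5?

Ignoring the caps, the number of non-negative solutions to x_1+…+x_4 = 14 is C(17,3) = 680.
Subtract solutions that violate a single cap (substitute x_i' = x_i − (cap_i+1)): x_1 ≥ 6 gives C(11,3) = 165; x_2 ≥ 9 gives C(8,3) = 56; x_3 ≥ 6 gives C(11,3) = 165; x_4 ≥ 6 gives C(11,3) = 165. Together 551.
Add back pairs where two caps are both exceeded: 0 + 10 + 10 + 0 + 0 + 10 = 30.
By inclusion–exclusion the count is 680 − 551 + 30 = 159.

159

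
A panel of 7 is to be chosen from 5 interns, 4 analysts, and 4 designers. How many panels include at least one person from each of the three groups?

1636

Total 7-person selections from all 13: C(13,7) = 1716.
Subtract selections that omit an entire group: no interns → C(8,7) = 8; no analysts → C(9,7) = 36; no designers → C(9,7) = 36.
Add back selections omitting two groups (i.e. drawn from a single group): C(5,7) + C(4,7) + C(4,7) = 0.
By inclusion–exclusion: 1716 − 80 + 0 = 1636.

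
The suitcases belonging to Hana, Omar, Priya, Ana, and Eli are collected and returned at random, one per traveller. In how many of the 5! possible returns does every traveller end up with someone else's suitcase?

Let Aᵢ be the assignments in which traveller i gets their own suitcase. We want the size of the complement of A₁∪…∪A_5.
By inclusion–exclusion this is Σ_{j=0}^{5} (−1)^j C(5,j)·(5−j)!.
Computing: 120 − 120 + 60 − 20 + 5 − 1 = 44.

44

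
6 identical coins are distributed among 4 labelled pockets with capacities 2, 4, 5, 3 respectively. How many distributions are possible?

Without the upper bounds there are C(9,3) = 84 ways to split 6 among 4 pockets.
Subtract solutions that violate a single cap (substitute x_i' = x_i − (cap_i+1)): x_1 ≥ 3 gives C(6,3) = 20; x_2 ≥ 5 gives C(4,3) = 4; x_3 ≥ 6 gives C(3,3) = 1; x_4 ≥ 4 gives C(5,3) = 10. Together 35.
No two caps can be exceeded simultaneously, so the pair terms are all 0.
By inclusion–exclusion the count is 84 − 35 + 0 = 49.

49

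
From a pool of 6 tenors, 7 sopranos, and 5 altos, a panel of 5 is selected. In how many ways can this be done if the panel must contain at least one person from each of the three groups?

6055

With no constraint there are C(18,5) = 8568 possible selections.
Selections missing a whole group: no tenors → C(12,5) = 792; no sopranos → C(11,5) = 462; no altos → C(13,5) = 1287.
Add back selections omitting two groups (i.e. drawn from a single group): C(6,5) + C(7,5) + C(5,5) = 28.
By inclusion–exclusion: 8568 − 2541 + 28 = 6055.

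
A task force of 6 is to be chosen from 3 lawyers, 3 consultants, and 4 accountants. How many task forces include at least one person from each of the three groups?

195

With no constraint there are C(10,6) = 210 possible selections.
Selections missing a whole group: no lawyers → C(7,6) = 7; no consultants → C(7,6) = 7; no accountants → C(6,6) = 1.
Add back selections omitting two groups (i.e. drawn from a single group): C(3,6) + C(3,6) + C(4,6) = 0.
By inclusion–exclusion: 210 − 15 + 0 = 195.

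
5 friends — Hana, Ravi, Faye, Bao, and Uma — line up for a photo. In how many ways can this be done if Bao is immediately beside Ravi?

Place the 3 others and the Bao-Ravi pair as 4 objects in a line; the pair has 2 internal arrangements.
So the count is 2·(4)! = 48.

48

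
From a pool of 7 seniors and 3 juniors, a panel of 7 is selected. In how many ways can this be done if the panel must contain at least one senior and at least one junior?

119

Total 7-person selections from all 10: C(10,7) = 120.
Selections missing a whole group: no seniors → C(3,7) = 0; no juniors → C(7,7) = 1.
Both groups omitted at once is impossible, so 120 − 1 = 119.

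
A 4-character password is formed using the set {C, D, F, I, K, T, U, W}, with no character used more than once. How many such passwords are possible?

1680

With no repetition, fill the 4 characters in order: 8 choices, then 7, down to 5.
8 × 7 × 6 × 5 = 1680.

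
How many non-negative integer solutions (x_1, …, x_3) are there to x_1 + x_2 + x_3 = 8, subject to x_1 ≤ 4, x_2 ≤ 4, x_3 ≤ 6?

22

Without the upper bounds there are C(10,2) = 45 ways to split 8 among 3 variables.
Subtract solutions that violate a single cap (substitute x_i' = x_i − (cap_i+1)): x_1 ≥ 5 gives C(5,2) = 10; x_2 ≥ 5 gives C(5,2) = 10; x_3 ≥ 7 gives C(3,2) = 3. Together 23.
No two caps can be exceeded simultaneously, so the pair terms are all 0.
By inclusion–exclusion the count is 45 − 23 + 0 = 22.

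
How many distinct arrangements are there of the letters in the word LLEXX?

30

LLEXX has 5 letters with L appearing twice and X appearing twice.
Dividing 5! = 120 by 2!·2! = 4 for the repeated letters gives 30.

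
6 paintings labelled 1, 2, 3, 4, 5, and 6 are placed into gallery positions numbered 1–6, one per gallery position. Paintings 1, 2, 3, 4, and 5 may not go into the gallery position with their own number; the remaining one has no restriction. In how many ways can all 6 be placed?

Let Aᵢ (for 1 ≤ i ≤ 5) be the placements that put painting i in its forbidden gallery position. Any j of these fix j positions, leaving (6−j)! ways to fill the rest, and there are C(5,j) ways to pick which j.
By inclusion–exclusion, the number of valid placements is Σ_{j=0}^{5} (−1)^j C(5,j)·(6−j)!.
Computing: 720 − 600 + 240 − 60 + 10 − 1 = 309.

309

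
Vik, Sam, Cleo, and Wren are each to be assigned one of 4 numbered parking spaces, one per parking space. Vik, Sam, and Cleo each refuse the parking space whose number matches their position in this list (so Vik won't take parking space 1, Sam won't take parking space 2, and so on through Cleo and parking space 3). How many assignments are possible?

11

Let Aᵢ (for i ∈ {1, 2, 3}) be the placements that put person i in their forbidden parking space. Any j of these fix j positions, leaving (4−j)! ways to fill the rest, and there are C(3,j) ways to pick which j.
By inclusion–exclusion, the number of valid placements is Σ_{j=0}^{3} (−1)^j C(3,j)·(4−j)!.
Computing: 24 − 18 + 6 − 1 = 11.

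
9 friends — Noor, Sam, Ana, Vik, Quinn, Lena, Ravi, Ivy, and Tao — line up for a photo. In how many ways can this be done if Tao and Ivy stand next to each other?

80640

Treat {Tao, Ivy} as a single unit. There are 8 units to order, and the pair itself can be ordered 2 ways.
That gives 2 × 8! = 2 × 40320 = 80640.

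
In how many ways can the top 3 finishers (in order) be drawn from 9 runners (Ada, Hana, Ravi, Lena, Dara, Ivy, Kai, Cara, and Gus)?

There are 9 choices for 1st place, 8 for 2nd, and 7 for 3rd.
That gives 9 × 8 × 7 = 504.

504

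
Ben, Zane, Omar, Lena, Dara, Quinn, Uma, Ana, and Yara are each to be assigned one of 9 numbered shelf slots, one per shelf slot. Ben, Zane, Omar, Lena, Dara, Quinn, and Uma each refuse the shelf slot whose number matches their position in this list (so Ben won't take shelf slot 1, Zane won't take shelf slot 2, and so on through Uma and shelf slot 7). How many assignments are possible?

Let Aᵢ (for 1 ≤ i ≤ 7) be the placements that put person i in their forbidden shelf slot. Any j of these fix j positions, leaving (9−j)! ways to fill the rest, and there are C(7,j) ways to pick which j.
By inclusion–exclusion, the number of valid placements is Σ_{j=0}^{7} (−1)^j C(7,j)·(9−j)!.
Computing: 362880 − 282240 + 105840 − 25200 + 4200 − 504 + 42 − 2 = 165016.

165016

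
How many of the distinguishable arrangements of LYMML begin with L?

With the first slot taken by L, it remains to arrange the other 4 letters (YMML).
Those 4 letters have M appearing twice, giving (4)!/(2!) = 12.

12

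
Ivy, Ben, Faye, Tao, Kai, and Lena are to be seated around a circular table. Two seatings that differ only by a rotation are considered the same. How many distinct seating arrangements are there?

120

Around a circle, 6 distinct people have 6!/6 = (5)! = 120 rotationally distinct seatings.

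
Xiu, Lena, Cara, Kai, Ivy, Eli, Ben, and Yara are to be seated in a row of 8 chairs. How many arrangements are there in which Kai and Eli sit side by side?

10080

Glue Kai and Eli into one block (2 internal orders), leaving 7 units to arrange in a row.
That gives 2 × 7! = 2 × 5040 = 10080.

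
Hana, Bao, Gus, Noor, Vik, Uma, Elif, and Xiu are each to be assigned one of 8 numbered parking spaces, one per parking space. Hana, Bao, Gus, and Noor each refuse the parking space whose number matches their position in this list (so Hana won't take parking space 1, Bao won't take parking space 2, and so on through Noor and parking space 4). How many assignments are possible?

24024

Let Aᵢ (for 1 ≤ i ≤ 4) be the placements that put person i in their forbidden parking space. Any j of these fix j positions, leaving (8−j)! ways to fill the rest, and there are C(4,j) ways to pick which j.
By inclusion–exclusion, the number of valid placements is Σ_{j=0}^{4} (−1)^j C(4,j)·(8−j)!.
Computing: 40320 − 20160 + 4320 − 480 + 24 = 24024.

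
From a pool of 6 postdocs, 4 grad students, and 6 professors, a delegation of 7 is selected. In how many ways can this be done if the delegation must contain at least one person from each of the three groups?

Total 7-person selections from all 16: C(16,7) = 11440.
Selections missing a whole group: no postdocs → C(10,7) = 120; no grad students → C(12,7) = 792; no professors → C(10,7) = 120.
Add back selections omitting two groups (i.e. drawn from a single group): C(6,7) + C(4,7) + C(6,7) = 0.
By inclusion–exclusion: 11440 − 1032 + 0 = 10408.

10408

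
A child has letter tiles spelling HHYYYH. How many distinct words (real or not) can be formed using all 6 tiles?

20

Letter multiplicities in HHYYYH: H×3, Y×3.
So there are 6! / (3!·3!) = 20 distinguishable arrangements.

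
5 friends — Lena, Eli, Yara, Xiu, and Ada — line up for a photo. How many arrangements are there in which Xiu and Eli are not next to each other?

Of the 5! = 120 arrangements, those with Xiu and Eli adjacent number 2 × 4! = 48 (treat the pair as a block with 2 internal orders).
So 120 − 48 = 72 arrangements keep them apart.

72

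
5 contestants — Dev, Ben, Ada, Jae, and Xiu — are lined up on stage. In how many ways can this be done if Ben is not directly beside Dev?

Of the 5! = 120 arrangements, those with Ben and Dev adjacent number 2 × 4! = 48 (treat the pair as a block with 2 internal orders).
Complementary counting: 120 − 48 = 72.

72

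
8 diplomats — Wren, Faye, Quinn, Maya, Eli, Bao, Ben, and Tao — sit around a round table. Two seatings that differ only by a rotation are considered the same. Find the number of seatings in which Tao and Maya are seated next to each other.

Glue Tao and Maya into a block (2 internal orders). Seating 7 units around a circle gives (6)! arrangements.
So 2 × (6)! = 2 × 720 = 1440.

1440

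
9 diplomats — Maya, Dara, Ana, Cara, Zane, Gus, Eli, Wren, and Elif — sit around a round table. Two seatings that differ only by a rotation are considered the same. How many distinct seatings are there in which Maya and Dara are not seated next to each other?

All circular seatings of 9 people number (8)! = 40320.
Those with Maya next to Dara: fuse the pair into one unit and seat 8 units around a circle — 2·(7)! = 10080.
Subtracting, 40320 − 10080 = 30240.

30240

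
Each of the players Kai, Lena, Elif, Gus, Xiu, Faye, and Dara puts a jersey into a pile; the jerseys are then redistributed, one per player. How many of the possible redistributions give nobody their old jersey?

1854

This is the derangement count D_7: permutations of 7 items with no fixed point.
By inclusion–exclusion this is Σ_{j=0}^{7} (−1)^j C(7,j)·(7−j)!.
Computing: 5040 − 5040 + 2520 − 840 + 210 − 42 + 7 − 1 = 1854.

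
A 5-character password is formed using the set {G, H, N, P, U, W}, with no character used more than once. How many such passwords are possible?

720

Choose and order 5 of the 6 symbols: the first character has 6 options, the next 5, and so on down to 2.
6 × 5 × 4 × 3 × 2 = 720.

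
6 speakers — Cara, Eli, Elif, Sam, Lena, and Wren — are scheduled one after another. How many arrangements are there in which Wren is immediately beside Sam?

Place the 4 others and the Wren-Sam pair as 5 objects in a line; the pair has 2 internal arrangements.
That gives 2 × 5! = 2 × 120 = 240.

240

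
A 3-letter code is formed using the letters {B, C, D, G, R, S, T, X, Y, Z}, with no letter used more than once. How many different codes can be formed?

With no repetition, fill the 3 letters in order: 10 choices, then 9, down to 8.
That product is 10 × 9 × 8 = 720.

720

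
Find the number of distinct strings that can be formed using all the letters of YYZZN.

30

Letter multiplicities in YYZZN: N×1, Y×2, Z×2.
So there are 5! / (2!·2!) = 30 distinguishable arrangements.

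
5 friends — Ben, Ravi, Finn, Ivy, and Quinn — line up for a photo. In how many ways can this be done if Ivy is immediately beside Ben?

48

Place the 3 others and the Ivy-Ben pair as 4 objects in a line; the pair has 2 internal arrangements.
That gives 2 × 4! = 2 × 24 = 48.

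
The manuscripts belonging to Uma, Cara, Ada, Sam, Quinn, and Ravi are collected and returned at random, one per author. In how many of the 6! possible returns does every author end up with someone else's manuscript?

265

Let Aᵢ be the assignments in which author i gets their own manuscript. We want the size of the complement of A₁∪…∪A_6.
By inclusion–exclusion this is Σ_{j=0}^{6} (−1)^j C(6,j)·(6−j)!.
Computing: 720 − 720 + 360 − 120 + 30 − 6 + 1 = 265.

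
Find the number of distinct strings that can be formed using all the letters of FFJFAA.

60

The 6 letters of FFJFAA have repeats: A appearing twice and F appearing 3 times.
So there are 6! / (3!·2!) = 60 distinguishable arrangements.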